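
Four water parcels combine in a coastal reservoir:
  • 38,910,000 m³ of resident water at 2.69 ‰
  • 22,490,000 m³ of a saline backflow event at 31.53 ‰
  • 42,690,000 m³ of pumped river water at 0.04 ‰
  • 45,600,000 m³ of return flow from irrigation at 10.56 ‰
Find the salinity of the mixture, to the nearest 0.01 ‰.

Weighted by volume,
salt = 38,910,000×2.69 + 22,490,000×31.53 + 42,690,000×0.04 + 45,600,000×10.56 = 104,667,900 + 709,109,700 + 1,707,600 + 481,536,000 = 1,297,021,200
volume = 38,910,000 + 22,490,000 + 42,690,000 + 45,600,000 = 149,690,000 m³
S = 1,297,021,200 / 149,690,000 = 8.6647 ‰

8.66 ‰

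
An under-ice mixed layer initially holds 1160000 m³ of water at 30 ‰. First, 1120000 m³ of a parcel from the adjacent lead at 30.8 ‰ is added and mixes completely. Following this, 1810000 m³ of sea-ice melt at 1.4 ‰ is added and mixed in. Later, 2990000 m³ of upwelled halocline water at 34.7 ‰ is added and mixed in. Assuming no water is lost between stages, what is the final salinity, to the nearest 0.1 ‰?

Mass of salt is conserved:
Initial salt = 1,160,000×30 = 34,800,000
After stage 1: salt = 34,800,000 + 1,120,000×30.8 = 69,296,000; volume = 2,280,000 m³; S = 30.393 ‰
After stage 2: salt = 69,296,000 + 1,810,000×1.4 = 71,830,000; volume = 4,090,000 m³; S = 17.562 ‰
After stage 3: salt = 71,830,000 + 2,990,000×34.7 = 175,583,000; volume = 7,080,000 m³
S = 175,583,000 / 7,080,000 = 24.7999 ‰

24.8 ‰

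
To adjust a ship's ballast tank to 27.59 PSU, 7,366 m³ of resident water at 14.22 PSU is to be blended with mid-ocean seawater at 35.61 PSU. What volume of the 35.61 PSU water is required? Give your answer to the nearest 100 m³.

12300 m³

Salt balance: 7,366×14.22 + V×35.61 = (7,366+V)×27.59
104,744.52 + 35.61V = 203,227.94 + 27.59V
98,483.42 = 8.02V
V = 12,279.73 m³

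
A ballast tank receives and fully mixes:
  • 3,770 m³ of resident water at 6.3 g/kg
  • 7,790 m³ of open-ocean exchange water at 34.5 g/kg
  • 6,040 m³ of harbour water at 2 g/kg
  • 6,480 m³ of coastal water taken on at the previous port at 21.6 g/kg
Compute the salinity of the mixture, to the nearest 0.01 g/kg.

18.46 g/kg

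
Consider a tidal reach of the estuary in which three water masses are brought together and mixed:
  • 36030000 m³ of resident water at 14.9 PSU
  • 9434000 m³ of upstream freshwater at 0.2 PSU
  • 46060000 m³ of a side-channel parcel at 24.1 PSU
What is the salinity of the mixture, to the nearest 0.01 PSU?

Salt balance:
salt = 36,030,000×14.9 + 9,434,000×0.2 + 46,060,000×24.1 = 536,847,000 + 1,886,800 + 1,110,046,000 = 1,648,779,800
volume = 36,030,000 + 9,434,000 + 46,060,000 = 91,524,000 m³
S = 1,648,779,800 / 91,524,000 = 18.0147 PSU

18.01 PSU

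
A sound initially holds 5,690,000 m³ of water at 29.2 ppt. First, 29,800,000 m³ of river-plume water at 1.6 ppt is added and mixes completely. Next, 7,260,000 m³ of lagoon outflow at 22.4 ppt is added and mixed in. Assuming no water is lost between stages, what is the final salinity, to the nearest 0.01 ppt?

8.81 ppt

Mass of salt is conserved:
Initial salt = 5,690,000×29.2 = 166,148,000
After stage 1: salt = 166,148,000 + 29,800,000×1.6 = 213,828,000; volume = 35,490,000 m³; S = 6.025 ppt
After stage 2: salt = 213,828,000 + 7,260,000×22.4 = 376,452,000; volume = 42,750,000 m³
S = 376,452,000 / 42,750,000 = 8.8059 ppt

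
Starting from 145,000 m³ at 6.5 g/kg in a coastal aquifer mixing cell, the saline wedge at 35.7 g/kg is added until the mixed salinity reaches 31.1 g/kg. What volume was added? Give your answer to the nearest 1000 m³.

Salt balance: 145,000×6.5 + V×35.7 = (145,000+V)×31.1
942,500 + 35.7V = 4,509,500 + 31.1V
3,567,000 = 4.6V
V = 775,434.78 m³

775000 m³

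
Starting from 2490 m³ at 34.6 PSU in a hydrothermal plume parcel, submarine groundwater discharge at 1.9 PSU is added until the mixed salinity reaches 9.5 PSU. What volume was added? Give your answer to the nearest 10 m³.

8220 m³

Salt balance: 2,490×34.6 + V×1.9 = (2,490+V)×9.5
86,154 + 1.9V = 23,655 + 9.5V
62,499 = 7.6V
V = 8,223.55 m³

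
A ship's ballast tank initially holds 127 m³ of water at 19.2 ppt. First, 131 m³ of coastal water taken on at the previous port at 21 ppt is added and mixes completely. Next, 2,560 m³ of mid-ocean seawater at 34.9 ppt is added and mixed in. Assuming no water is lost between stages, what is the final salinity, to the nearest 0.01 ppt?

Total salt / total volume:
Initial salt = 127×19.2 = 2,438.4
After stage 1: salt = 2,438.4 + 131×21 = 5,189.4; volume = 258 m³; S = 20.114 ppt
After stage 2: salt = 5,189.4 + 2,560×34.9 = 94,533.4; volume = 2,818 m³
S = 94,533.4 / 2,818 = 33.5463 ppt

33.55 ppt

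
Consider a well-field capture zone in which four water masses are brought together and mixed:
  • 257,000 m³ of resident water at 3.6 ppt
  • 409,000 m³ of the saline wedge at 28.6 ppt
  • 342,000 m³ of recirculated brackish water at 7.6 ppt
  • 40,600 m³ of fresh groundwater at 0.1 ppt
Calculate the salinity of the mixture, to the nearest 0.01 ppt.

Total salt / total volume:
salt = 257,000×3.6 + 409,000×28.6 + 342,000×7.6 + 40,600×0.1 = 925,200 + 11,697,400 + 2,599,200 + 4,060 = 15,225,860
volume = 257,000 + 409,000 + 342,000 + 40,600 = 1,048,600 m³
S = 15,225,860 / 1,048,600 = 14.5202 ppt

14.52 ppt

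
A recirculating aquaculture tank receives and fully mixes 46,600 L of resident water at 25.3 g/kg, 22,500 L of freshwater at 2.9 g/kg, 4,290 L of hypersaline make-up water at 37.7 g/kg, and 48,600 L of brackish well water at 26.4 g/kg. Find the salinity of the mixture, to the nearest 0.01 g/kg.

Weighted by volume,
salt = 46,600×25.3 + 22,500×2.9 + 4,290×37.7 + 48,600×26.4 = 1,178,980 + 65,250 + 161,733 + 1,283,040 = 2,689,003
volume = 46,600 + 22,500 + 4,290 + 48,600 = 121,990 L
S = 2,689,003 / 121,990 = 22.0428 g/kg

22.04 g/kg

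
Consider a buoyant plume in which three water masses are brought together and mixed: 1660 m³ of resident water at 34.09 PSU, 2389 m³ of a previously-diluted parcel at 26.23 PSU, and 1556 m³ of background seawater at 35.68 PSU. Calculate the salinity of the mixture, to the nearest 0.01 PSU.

31.18 PSU

By conservation of dissolved salt,
salt = 1,660×34.09 + 2,389×26.23 + 1,556×35.68 = 56,589.4 + 62,663.47 + 55,518.08 = 174,770.95
volume = 1,660 + 2,389 + 1,556 = 5,605 m³
S = 174,770.95 / 5,605 = 31.1813 PSU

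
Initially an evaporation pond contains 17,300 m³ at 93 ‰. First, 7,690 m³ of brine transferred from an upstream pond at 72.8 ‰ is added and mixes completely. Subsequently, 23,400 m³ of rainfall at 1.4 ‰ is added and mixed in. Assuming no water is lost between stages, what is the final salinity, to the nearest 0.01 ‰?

45.49 ‰

Salt balance:
Initial salt = 17,300×93 = 1,608,900
After stage 1: salt = 1,608,900 + 7,690×72.8 = 2,168,732; volume = 24,990 m³; S = 86.784 ‰
After stage 2: salt = 2,168,732 + 23,400×1.4 = 2,201,492; volume = 48,390 m³
S = 2,201,492 / 48,390 = 45.4948 ‰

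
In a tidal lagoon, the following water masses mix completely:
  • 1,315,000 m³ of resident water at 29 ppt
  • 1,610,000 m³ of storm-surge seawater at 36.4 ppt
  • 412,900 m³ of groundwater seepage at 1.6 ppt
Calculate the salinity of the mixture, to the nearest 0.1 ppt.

Mass of salt is conserved:
salt = 1,315,000×29 + 1,610,000×36.4 + 412,900×1.6 = 38,135,000 + 58,604,000 + 660,640 = 97,399,640
volume = 1,315,000 + 1,610,000 + 412,900 = 3,337,900 m³
S = 97,399,640 / 3,337,900 = 29.18 ppt

29.2 ppt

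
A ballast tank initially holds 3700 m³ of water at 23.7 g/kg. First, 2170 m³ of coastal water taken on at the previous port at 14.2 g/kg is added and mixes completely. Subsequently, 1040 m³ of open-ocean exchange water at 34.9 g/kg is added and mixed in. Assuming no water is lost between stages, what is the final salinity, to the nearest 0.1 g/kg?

22.4 g/kg

By conservation of dissolved salt,
Initial salt = 3,700×23.7 = 87,690
After stage 1: salt = 87,690 + 2,170×14.2 = 118,504; volume = 5,870 m³; S = 20.188 g/kg
After stage 2: salt = 118,504 + 1,040×34.9 = 154,800; volume = 6,910 m³
S = 154,800 / 6,910 = 22.4023 g/kg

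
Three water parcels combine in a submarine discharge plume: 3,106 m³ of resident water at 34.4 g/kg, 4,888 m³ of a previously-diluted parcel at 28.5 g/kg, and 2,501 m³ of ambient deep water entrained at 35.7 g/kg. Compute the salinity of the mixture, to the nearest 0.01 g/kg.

31.96 g/kg

Mass of salt is conserved:
salt = 3,106×34.4 + 4,888×28.5 + 2,501×35.7 = 106,846.4 + 139,308 + 89,285.7 = 335,440.1
volume = 3,106 + 4,888 + 2,501 = 10,495 m³
S = 335,440.1 / 10,495 = 31.9619 g/kg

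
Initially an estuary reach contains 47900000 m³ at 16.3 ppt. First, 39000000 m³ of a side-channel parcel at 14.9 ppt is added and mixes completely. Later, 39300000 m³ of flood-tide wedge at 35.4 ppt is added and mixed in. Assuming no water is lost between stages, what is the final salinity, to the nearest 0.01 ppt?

21.82 ppt

By conservation of dissolved salt,
Initial salt = 47,900,000×16.3 = 780,770,000
After stage 1: salt = 780,770,000 + 39,000,000×14.9 = 1,361,870,000; volume = 86,900,000 m³; S = 15.672 ppt
After stage 2: salt = 1,361,870,000 + 39,300,000×35.4 = 2,753,090,000; volume = 126,200,000 m³
S = 2,753,090,000 / 126,200,000 = 21.8153 ppt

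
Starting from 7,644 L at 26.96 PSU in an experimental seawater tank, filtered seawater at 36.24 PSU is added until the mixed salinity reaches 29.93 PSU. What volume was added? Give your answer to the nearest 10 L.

Salt balance: 7,644×26.96 + V×36.24 = (7,644+V)×29.93
206,082.24 + 36.24V = 228,784.92 + 29.93V
22,702.68 = 6.31V
V = 3,597.89 L

3600 L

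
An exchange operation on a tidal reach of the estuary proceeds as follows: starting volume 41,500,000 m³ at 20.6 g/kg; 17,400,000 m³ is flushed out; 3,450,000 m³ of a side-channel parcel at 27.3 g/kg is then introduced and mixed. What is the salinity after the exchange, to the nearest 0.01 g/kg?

21.44 g/kg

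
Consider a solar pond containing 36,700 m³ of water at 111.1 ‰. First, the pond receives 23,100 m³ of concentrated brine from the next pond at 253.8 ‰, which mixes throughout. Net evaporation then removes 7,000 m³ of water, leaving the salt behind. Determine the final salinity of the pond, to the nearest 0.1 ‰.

188.3 ‰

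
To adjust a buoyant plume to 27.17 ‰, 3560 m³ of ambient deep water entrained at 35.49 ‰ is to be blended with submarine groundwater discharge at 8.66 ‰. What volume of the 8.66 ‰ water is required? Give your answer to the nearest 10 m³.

Salt balance: 3,560×35.49 + V×8.66 = (3,560+V)×27.17
126,344.4 + 8.66V = 96,725.2 + 27.17V
29,619.2 = 18.51V
V = 1,600.17 m³

1600 m³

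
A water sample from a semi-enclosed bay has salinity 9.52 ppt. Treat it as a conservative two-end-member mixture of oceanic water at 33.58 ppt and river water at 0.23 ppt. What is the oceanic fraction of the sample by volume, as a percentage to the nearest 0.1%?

27.9%

Let g be the oceanic fraction. Salt balance per unit volume:
g×33.58 + (1−g)×0.23 = 9.52
g = (9.52 − 0.23) / (33.58 − 0.23) = 9.29/33.35 = 0.2786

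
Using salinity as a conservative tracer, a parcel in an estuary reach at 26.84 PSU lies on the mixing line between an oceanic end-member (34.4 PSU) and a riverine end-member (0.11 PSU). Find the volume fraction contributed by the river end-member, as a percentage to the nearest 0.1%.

Let f be the freshwater fraction. Salt balance per unit volume:
f×0.11 + (1−f)×34.4 = 26.84
f = (34.4 − 26.84) / (34.4 − 0.11) = 7.56/34.29 = 0.2205

22.0%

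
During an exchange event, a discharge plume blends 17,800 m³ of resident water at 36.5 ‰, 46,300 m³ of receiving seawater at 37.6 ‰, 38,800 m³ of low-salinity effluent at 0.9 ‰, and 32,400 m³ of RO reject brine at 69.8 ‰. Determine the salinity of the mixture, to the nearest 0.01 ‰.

34.64 ‰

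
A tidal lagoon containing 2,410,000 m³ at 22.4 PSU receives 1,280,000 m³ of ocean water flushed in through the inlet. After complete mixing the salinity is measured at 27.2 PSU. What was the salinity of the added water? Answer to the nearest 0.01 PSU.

Salt balance: 2,410,000×22.4 + 1,280,000×S = 3,690,000×27.2
53,984,000 + 1,280,000·S = 100,368,000
S = (100,368,000 − 53,984,000) / 1,280,000 = 36.2375 PSU

36.24 PSU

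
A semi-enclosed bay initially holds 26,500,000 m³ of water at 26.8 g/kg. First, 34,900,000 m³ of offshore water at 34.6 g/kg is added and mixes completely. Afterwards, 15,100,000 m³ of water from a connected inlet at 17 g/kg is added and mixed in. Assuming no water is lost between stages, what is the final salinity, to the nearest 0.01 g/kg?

28.42 g/kg

Total salt / total volume:
Initial salt = 26,500,000×26.8 = 710,200,000
After stage 1: salt = 710,200,000 + 34,900,000×34.6 = 1,917,740,000; volume = 61,400,000 m³; S = 31.234 g/kg
After stage 2: salt = 1,917,740,000 + 15,100,000×17 = 2,174,440,000; volume = 76,500,000 m³
S = 2,174,440,000 / 76,500,000 = 28.4241 g/kg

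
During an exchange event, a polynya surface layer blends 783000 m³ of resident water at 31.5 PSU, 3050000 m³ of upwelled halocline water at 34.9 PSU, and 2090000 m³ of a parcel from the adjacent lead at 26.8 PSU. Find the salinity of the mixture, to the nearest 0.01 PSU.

31.59 PSU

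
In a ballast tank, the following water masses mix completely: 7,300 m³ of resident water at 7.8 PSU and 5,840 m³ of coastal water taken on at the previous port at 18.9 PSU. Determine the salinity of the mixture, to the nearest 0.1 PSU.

12.7 PSU

Mass of salt is conserved:
salt = 7,300×7.8 + 5,840×18.9 = 56,940 + 110,376 = 167,316
volume = 7,300 + 5,840 = 13,140 m³
S = 167,316 / 13,140 = 12.733 PSU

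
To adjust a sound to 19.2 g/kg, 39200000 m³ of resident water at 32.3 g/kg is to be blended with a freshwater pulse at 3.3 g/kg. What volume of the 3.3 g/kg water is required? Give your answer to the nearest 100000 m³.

Salt balance: 39,200,000×32.3 + V×3.3 = (39,200,000+V)×19.2
1,266,160,000 + 3.3V = 752,640,000 + 19.2V
513,520,000 = 15.9V
V = 32,296,855.35 m³

32300000 m³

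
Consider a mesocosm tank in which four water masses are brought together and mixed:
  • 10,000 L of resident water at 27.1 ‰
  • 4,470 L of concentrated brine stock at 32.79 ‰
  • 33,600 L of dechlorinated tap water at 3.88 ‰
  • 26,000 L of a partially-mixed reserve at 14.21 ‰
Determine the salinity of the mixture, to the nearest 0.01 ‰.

Conserving salt mass:
salt = 10,000×27.1 + 4,470×32.79 + 33,600×3.88 + 26,000×14.21 = 271,000 + 146,571.3 + 130,368 + 369,460 = 917,399.3
volume = 10,000 + 4,470 + 33,600 + 26,000 = 74,070 L
S = 917,399.3 / 74,070 = 12.3856 ‰

12.39 ‰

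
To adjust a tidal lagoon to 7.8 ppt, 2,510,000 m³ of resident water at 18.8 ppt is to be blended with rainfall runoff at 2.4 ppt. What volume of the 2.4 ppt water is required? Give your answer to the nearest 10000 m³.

5110000 m³

Salt balance: 2,510,000×18.8 + V×2.4 = (2,510,000+V)×7.8
47,188,000 + 2.4V = 19,578,000 + 7.8V
27,610,000 = 5.4V
V = 5,112,962.96 m³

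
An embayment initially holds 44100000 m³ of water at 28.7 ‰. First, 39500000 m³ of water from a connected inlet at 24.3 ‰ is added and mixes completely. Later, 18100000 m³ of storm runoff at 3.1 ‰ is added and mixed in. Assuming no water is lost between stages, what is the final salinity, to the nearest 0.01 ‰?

By conservation of dissolved salt,
Initial salt = 44,100,000×28.7 = 1,265,670,000
After stage 1: salt = 1,265,670,000 + 39,500,000×24.3 = 2,225,520,000; volume = 83,600,000 m³; S = 26.621 ‰
After stage 2: salt = 2,225,520,000 + 18,100,000×3.1 = 2,281,630,000; volume = 101,700,000 m³
S = 2,281,630,000 / 101,700,000 = 22.4349 ‰

22.43 ‰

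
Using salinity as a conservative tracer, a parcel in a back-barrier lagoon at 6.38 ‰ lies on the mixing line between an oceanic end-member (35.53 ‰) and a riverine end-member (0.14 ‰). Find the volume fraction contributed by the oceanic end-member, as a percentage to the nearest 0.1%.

Let g be the oceanic fraction. Salt balance per unit volume:
g×35.53 + (1−g)×0.14 = 6.38
g = (6.38 − 0.14) / (35.53 − 0.14) = 6.24/35.39 = 0.1763

17.6%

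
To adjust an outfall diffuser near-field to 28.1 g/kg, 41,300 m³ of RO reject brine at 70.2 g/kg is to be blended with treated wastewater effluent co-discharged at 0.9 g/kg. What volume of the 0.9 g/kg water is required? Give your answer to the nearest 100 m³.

Salt balance: 41,300×70.2 + V×0.9 = (41,300+V)×28.1
2,899,260 + 0.9V = 1,160,530 + 28.1V
1,738,730 = 27.2V
V = 63,923.9 m³

63900 m³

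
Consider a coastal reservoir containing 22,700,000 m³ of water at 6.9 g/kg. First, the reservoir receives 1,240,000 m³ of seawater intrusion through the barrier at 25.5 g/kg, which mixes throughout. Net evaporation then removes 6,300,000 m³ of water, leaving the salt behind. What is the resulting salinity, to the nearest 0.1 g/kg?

10.7 g/kg

After mixing: salt = 22,700,000×6.9 + 1,240,000×25.5 = 188,250,000; volume = 23,940,000 m³
After evaporation: salt unchanged = 188,250,000; volume = 23,940,000 − 6,300,000 = 17,640,000 m³
S = 188,250,000 / 17,640,000 = 10.6718 g/kg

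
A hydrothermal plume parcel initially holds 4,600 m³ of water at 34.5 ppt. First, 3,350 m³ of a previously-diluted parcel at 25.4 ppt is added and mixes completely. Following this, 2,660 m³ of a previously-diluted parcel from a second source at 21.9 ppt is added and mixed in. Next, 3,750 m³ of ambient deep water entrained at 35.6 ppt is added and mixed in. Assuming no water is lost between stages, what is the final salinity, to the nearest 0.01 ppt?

30.33 ppt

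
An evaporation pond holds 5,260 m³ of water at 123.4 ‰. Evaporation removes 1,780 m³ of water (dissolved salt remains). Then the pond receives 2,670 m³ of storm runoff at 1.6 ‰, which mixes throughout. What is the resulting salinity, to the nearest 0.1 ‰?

106.2 ‰

After evaporation: salt = 5,260×123.4 = 649,084; volume = 5,260 − 1,780 = 3,480 m³
After mixing: salt = 649,084 + 2,670×1.6 = 653,356; volume = 3,480 + 2,670 = 6,150 m³
S = 653,356 / 6,150 = 106.2367 ‰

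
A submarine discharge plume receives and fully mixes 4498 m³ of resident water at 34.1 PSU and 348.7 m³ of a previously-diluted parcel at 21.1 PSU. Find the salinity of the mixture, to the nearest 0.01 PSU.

33.16 PSU

Weighted by volume,
salt = 4,498×34.1 + 348.7×21.1 = 153,381.8 + 7,357.57 = 160,739.37
volume = 4,498 + 348.7 = 4,846.7 m³
S = 160,739.37 / 4,846.7 = 33.1647 PSU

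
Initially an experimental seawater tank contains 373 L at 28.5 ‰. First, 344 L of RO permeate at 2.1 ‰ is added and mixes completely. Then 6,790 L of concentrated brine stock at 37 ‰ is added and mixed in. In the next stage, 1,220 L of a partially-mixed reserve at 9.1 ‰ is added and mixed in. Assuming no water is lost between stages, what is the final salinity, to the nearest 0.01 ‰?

31.36 ‰

Salt balance:
Initial salt = 373×28.5 = 10,630.5
After stage 1: salt = 10,630.5 + 344×2.1 = 11,352.9; volume = 717 L; S = 15.834 ‰
After stage 2: salt = 11,352.9 + 6,790×37 = 262,582.9; volume = 7,507 L; S = 34.978 ‰
After stage 3: salt = 262,582.9 + 1,220×9.1 = 273,684.9; volume = 8,727 L
S = 273,684.9 / 8,727 = 31.3607 ‰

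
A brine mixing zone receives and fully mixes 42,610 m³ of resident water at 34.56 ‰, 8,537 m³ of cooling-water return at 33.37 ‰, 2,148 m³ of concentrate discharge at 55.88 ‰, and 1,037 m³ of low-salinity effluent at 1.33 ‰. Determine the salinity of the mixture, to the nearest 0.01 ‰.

Salt balance:
salt = 42,610×34.56 + 8,537×33.37 + 2,148×55.88 + 1,037×1.33 = 1,472,601.6 + 284,879.69 + 120,030.24 + 1,379.21 = 1,878,890.74
volume = 42,610 + 8,537 + 2,148 + 1,037 = 54,332 m³
S = 1,878,890.74 / 54,332 = 34.5817 ‰

34.58 ‰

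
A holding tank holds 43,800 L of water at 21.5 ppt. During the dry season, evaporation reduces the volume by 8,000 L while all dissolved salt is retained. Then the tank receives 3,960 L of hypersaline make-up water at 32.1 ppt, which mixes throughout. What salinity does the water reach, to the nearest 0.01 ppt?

26.88 ppt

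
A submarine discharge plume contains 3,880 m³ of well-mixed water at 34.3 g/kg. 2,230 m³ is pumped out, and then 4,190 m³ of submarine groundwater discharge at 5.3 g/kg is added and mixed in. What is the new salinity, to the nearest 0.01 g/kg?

13.49 g/kg

Remaining after removal: 1,650 m³ at 34.3 g/kg (salt = 56,595)
After addition: salt = 56,595 + 4,190×5.3 = 78,802; volume = 5,840 m³
S = 78,802 / 5,840 = 13.4935 g/kg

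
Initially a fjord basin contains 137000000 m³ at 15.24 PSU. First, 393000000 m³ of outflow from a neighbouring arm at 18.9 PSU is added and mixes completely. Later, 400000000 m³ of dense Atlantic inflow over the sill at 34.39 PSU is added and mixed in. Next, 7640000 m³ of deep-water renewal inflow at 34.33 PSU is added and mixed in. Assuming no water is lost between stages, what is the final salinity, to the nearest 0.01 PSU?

25.10 PSU

Mass of salt is conserved:
Initial salt = 137,000,000×15.24 = 2,087,880,000
After stage 1: salt = 2,087,880,000 + 393,000,000×18.9 = 9,515,580,000; volume = 530,000,000 m³; S = 17.954 PSU
After stage 2: salt = 9,515,580,000 + 400,000,000×34.39 = 23,271,580,000; volume = 930,000,000 m³; S = 25.023 PSU
After stage 3: salt = 23,271,580,000 + 7,640,000×34.33 = 23,533,861,200; volume = 937,640,000 m³
S = 23,533,861,200 / 937,640,000 = 25.099 PSU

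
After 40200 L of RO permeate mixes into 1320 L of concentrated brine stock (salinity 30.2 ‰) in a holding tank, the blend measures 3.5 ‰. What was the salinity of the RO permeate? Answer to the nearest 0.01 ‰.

Salt balance: 1,320×30.2 + 40,200×S = 41,520×3.5
39,864 + 40,200·S = 145,320
S = (145,320 − 39,864) / 40,200 = 2.6233 ‰

2.62 ‰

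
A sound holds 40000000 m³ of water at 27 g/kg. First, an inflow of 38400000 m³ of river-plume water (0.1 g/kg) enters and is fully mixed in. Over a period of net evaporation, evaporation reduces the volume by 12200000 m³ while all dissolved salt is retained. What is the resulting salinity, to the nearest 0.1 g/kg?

16.4 g/kg

After mixing: salt = 40,000,000×27 + 38,400,000×0.1 = 1,083,840,000; volume = 78,400,000 m³
After evaporation: salt unchanged = 1,083,840,000; volume = 78,400,000 − 12,200,000 = 66,200,000 m³
S = 1,083,840,000 / 66,200,000 = 16.3722 g/kg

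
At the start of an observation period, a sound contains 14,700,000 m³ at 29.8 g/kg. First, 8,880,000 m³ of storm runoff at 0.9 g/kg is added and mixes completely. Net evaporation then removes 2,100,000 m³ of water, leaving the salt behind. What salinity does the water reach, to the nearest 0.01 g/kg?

After mixing: salt = 14,700,000×29.8 + 8,880,000×0.9 = 446,052,000; volume = 23,580,000 m³
After evaporation: salt unchanged = 446,052,000; volume = 23,580,000 − 2,100,000 = 21,480,000 m³
S = 446,052,000 / 21,480,000 = 20.7659 g/kg

20.77 g/kg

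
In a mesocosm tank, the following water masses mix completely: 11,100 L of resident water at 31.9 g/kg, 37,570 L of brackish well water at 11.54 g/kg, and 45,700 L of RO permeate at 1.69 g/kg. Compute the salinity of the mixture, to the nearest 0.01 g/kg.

Weighted by volume,
salt = 11,100×31.9 + 37,570×11.54 + 45,700×1.69 = 354,090 + 433,557.8 + 77,233 = 864,880.8
volume = 11,100 + 37,570 + 45,700 = 94,370 L
S = 864,880.8 / 94,370 = 9.1648 g/kg

9.16 g/kg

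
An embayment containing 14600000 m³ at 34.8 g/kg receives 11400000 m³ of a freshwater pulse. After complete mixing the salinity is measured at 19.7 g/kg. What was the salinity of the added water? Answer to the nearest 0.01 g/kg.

0.36 g/kg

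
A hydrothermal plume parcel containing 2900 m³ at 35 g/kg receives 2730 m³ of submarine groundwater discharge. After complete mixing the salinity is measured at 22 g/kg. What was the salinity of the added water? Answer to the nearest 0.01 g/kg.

8.19 g/kg

Salt balance: 2,900×35 + 2,730×S = 5,630×22
101,500 + 2,730·S = 123,860
S = (123,860 − 101,500) / 2,730 = 8.1905 g/kg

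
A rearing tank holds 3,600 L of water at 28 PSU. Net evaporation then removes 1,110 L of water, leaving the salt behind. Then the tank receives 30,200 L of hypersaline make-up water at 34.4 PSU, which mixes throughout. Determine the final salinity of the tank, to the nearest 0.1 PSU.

34.9 PSU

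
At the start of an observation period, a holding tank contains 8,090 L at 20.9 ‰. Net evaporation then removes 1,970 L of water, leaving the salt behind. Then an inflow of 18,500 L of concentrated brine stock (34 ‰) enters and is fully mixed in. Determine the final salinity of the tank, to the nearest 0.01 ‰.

32.42 ‰

After evaporation: salt = 8,090×20.9 = 169,081; volume = 8,090 − 1,970 = 6,120 L
After mixing: salt = 169,081 + 18,500×34 = 798,081; volume = 6,120 + 18,500 = 24,620 L
S = 798,081 / 24,620 = 32.416 ‰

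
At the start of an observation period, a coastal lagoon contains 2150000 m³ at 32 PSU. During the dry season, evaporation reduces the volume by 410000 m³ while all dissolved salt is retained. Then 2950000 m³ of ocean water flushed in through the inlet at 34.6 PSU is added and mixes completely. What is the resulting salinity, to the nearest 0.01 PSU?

36.43 PSU

After evaporation: salt = 2,150,000×32 = 68,800,000; volume = 2,150,000 − 410,000 = 1,740,000 m³
After mixing: salt = 68,800,000 + 2,950,000×34.6 = 170,870,000; volume = 1,740,000 + 2,950,000 = 4,690,000 m³
S = 170,870,000 / 4,690,000 = 36.4328 PSU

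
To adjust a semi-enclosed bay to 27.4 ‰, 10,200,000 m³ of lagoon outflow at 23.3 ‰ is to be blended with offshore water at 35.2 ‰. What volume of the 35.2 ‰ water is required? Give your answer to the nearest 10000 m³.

5360000 m³

Salt balance: 10,200,000×23.3 + V×35.2 = (10,200,000+V)×27.4
237,660,000 + 35.2V = 279,480,000 + 27.4V
41,820,000 = 7.8V
V = 5,361,538.46 m³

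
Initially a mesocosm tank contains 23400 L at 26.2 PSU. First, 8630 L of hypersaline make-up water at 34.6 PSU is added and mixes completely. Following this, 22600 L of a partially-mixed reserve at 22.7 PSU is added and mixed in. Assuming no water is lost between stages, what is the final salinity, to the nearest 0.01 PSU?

Conserving salt mass:
Initial salt = 23,400×26.2 = 613,080
After stage 1: salt = 613,080 + 8,630×34.6 = 911,678; volume = 32,030 L; S = 28.463 PSU
After stage 2: salt = 911,678 + 22,600×22.7 = 1,424,698; volume = 54,630 L
S = 1,424,698 / 54,630 = 26.079 PSU

26.08 PSU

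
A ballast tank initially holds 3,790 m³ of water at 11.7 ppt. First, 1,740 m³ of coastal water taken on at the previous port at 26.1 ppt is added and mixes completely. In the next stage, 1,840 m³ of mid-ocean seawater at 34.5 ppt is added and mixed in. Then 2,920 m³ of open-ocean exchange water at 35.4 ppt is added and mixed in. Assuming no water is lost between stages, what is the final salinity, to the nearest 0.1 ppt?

24.9 ppt

Weighted by volume,
Initial salt = 3,790×11.7 = 44,343
After stage 1: salt = 44,343 + 1,740×26.1 = 89,757; volume = 5,530 m³; S = 16.231 ppt
After stage 2: salt = 89,757 + 1,840×34.5 = 153,237; volume = 7,370 m³; S = 20.792 ppt
After stage 3: salt = 153,237 + 2,920×35.4 = 256,605; volume = 10,290 m³
S = 256,605 / 10,290 = 24.9373 ppt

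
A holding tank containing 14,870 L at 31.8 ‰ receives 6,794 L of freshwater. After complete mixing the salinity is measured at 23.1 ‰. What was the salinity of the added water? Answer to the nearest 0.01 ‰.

4.06 ‰

Salt balance: 14,870×31.8 + 6,794×S = 21,664×23.1
472,866 + 6,794·S = 500,438.4
S = (500,438.4 − 472,866) / 6,794 = 4.0583 ‰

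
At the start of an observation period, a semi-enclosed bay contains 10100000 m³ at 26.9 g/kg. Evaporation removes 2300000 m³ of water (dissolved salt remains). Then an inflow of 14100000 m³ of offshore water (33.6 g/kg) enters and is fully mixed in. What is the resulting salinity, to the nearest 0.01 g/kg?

After evaporation: salt = 10,100,000×26.9 = 271,690,000; volume = 10,100,000 − 2,300,000 = 7,800,000 m³
After mixing: salt = 271,690,000 + 14,100,000×33.6 = 745,450,000; volume = 7,800,000 + 14,100,000 = 21,900,000 m³
S = 745,450,000 / 21,900,000 = 34.0388 g/kg

34.04 g/kg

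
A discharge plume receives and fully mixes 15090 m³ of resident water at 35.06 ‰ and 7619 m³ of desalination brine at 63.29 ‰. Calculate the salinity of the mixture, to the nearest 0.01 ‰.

44.53 ‰

Conserving salt mass:
salt = 15,090×35.06 + 7,619×63.29 = 529,055.4 + 482,206.51 = 1,011,261.91
volume = 15,090 + 7,619 = 22,709 m³
S = 1,011,261.91 / 22,709 = 44.5313 ‰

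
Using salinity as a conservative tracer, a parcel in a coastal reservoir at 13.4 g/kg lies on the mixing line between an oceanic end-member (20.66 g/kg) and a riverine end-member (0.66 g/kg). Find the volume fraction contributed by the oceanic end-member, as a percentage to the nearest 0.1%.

Let g be the oceanic fraction. Salt balance per unit volume:
g×20.66 + (1−g)×0.66 = 13.4
g = (13.4 − 0.66) / (20.66 − 0.66) = 12.74/20 = 0.637

63.7%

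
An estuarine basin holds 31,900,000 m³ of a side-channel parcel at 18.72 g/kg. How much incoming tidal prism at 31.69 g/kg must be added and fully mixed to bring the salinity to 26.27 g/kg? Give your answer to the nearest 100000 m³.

44400000 m³

Salt balance: 31,900,000×18.72 + V×31.69 = (31,900,000+V)×26.27
597,168,000 + 31.69V = 838,013,000 + 26.27V
240,845,000 = 5.42V
V = 44,436,346.86 m³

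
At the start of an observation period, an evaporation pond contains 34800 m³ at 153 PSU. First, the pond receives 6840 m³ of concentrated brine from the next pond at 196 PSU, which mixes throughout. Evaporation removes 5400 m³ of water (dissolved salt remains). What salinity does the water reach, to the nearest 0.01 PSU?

After mixing: salt = 34,800×153 + 6,840×196 = 6,665,040; volume = 41,640 m³
After evaporation: salt unchanged = 6,665,040; volume = 41,640 − 5,400 = 36,240 m³
S = 6,665,040 / 36,240 = 183.9139 PSU

183.91 PSU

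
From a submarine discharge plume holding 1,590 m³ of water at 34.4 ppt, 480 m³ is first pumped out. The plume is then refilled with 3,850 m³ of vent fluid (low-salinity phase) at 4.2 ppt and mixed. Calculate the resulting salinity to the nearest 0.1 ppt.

11.0 ppt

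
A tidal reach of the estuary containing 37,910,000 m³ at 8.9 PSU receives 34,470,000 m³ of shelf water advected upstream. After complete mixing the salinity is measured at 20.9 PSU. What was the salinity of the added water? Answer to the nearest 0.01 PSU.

34.10 PSU

Salt balance: 37,910,000×8.9 + 34,470,000×S = 72,380,000×20.9
337,399,000 + 34,470,000·S = 1,512,742,000
S = (1,512,742,000 − 337,399,000) / 34,470,000 = 34.0976 PSU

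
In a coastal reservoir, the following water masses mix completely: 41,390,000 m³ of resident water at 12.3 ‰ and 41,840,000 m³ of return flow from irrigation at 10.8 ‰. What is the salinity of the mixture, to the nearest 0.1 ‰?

11.5 ‰

Conserving salt mass:
salt = 41,390,000×12.3 + 41,840,000×10.8 = 509,097,000 + 451,872,000 = 960,969,000
volume = 41,390,000 + 41,840,000 = 83,230,000 m³
S = 960,969,000 / 83,230,000 = 11.546 ‰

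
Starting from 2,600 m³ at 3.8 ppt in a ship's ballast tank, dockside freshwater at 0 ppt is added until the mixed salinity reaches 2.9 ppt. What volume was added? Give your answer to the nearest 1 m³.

807 m³

Salt balance: 2,600×3.8 + V×0 = (2,600+V)×2.9
9,880 + 0V = 7,540 + 2.9V
2,340 = 2.9V
V = 806.9 m³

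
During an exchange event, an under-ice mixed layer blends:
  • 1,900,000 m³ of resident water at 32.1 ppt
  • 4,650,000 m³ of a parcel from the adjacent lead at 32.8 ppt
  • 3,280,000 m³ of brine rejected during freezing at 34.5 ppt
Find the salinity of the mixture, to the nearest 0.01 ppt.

Mass of salt is conserved:
salt = 1,900,000×32.1 + 4,650,000×32.8 + 3,280,000×34.5 = 60,990,000 + 152,520,000 + 113,160,000 = 326,670,000
volume = 1,900,000 + 4,650,000 + 3,280,000 = 9,830,000 m³
S = 326,670,000 / 9,830,000 = 33.2319 ppt

33.23 ppt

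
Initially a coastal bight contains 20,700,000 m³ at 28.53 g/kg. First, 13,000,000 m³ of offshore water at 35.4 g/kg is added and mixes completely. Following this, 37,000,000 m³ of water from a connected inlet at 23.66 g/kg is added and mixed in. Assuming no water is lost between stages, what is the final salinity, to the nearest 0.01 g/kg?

Salt balance:
Initial salt = 20,700,000×28.53 = 590,571,000
After stage 1: salt = 590,571,000 + 13,000,000×35.4 = 1,050,771,000; volume = 33,700,000 m³; S = 31.18 g/kg
After stage 2: salt = 1,050,771,000 + 37,000,000×23.66 = 1,926,191,000; volume = 70,700,000 m³
S = 1,926,191,000 / 70,700,000 = 27.2446 g/kg

27.24 g/kg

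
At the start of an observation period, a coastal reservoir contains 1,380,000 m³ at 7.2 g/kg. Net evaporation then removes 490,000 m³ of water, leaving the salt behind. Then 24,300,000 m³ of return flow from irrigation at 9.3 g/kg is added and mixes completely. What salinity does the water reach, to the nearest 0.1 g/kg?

9.4 g/kg

After evaporation: salt = 1,380,000×7.2 = 9,936,000; volume = 1,380,000 − 490,000 = 890,000 m³
After mixing: salt = 9,936,000 + 24,300,000×9.3 = 235,926,000; volume = 890,000 + 24,300,000 = 25,190,000 m³
S = 235,926,000 / 25,190,000 = 9.3659 g/kg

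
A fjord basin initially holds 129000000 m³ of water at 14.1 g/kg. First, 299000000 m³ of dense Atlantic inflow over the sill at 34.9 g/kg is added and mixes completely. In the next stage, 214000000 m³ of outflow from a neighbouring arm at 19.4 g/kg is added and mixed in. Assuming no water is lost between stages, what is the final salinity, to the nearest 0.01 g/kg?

Weighted by volume,
Initial salt = 129,000,000×14.1 = 1,818,900,000
After stage 1: salt = 1,818,900,000 + 299,000,000×34.9 = 12,254,000,000; volume = 428,000,000 m³; S = 28.631 g/kg
After stage 2: salt = 12,254,000,000 + 214,000,000×19.4 = 16,405,600,000; volume = 642,000,000 m³
S = 16,405,600,000 / 642,000,000 = 25.5539 g/kg

25.55 g/kg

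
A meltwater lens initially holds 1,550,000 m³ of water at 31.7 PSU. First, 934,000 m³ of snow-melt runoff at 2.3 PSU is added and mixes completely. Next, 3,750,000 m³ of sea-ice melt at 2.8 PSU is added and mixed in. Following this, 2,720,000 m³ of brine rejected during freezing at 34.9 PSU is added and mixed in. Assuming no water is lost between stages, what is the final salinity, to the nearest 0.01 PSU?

17.50 PSU

Mass of salt is conserved:
Initial salt = 1,550,000×31.7 = 49,135,000
After stage 1: salt = 49,135,000 + 934,000×2.3 = 51,283,200; volume = 2,484,000 m³; S = 20.645 PSU
After stage 2: salt = 51,283,200 + 3,750,000×2.8 = 61,783,200; volume = 6,234,000 m³; S = 9.911 PSU
After stage 3: salt = 61,783,200 + 2,720,000×34.9 = 156,711,200; volume = 8,954,000 m³
S = 156,711,200 / 8,954,000 = 17.5018 PSU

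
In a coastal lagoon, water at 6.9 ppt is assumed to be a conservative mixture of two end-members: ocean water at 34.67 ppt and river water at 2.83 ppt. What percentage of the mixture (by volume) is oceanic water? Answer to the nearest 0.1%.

12.8%

Let g be the oceanic fraction. Salt balance per unit volume:
g×34.67 + (1−g)×2.83 = 6.9
g = (6.9 − 2.83) / (34.67 − 2.83) = 4.07/31.84 = 0.1278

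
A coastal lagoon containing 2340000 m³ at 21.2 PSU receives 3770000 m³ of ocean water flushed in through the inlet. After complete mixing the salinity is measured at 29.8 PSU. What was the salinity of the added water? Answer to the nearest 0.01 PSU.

35.14 PSU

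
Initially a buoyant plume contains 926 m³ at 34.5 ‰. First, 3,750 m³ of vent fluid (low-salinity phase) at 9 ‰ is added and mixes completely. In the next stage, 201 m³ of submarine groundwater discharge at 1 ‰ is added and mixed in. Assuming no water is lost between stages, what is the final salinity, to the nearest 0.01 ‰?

Mass of salt is conserved:
Initial salt = 926×34.5 = 31,947
After stage 1: salt = 31,947 + 3,750×9 = 65,697; volume = 4,676 m³; S = 14.05 ‰
After stage 2: salt = 65,697 + 201×1 = 65,898; volume = 4,877 m³
S = 65,898 / 4,877 = 13.512 ‰

13.51 ‰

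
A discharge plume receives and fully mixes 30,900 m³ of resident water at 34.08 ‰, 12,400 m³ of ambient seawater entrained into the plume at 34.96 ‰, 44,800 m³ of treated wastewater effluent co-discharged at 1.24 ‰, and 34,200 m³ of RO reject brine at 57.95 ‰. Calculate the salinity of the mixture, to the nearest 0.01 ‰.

28.81 ‰

Salt balance:
salt = 30,900×34.08 + 12,400×34.96 + 44,800×1.24 + 34,200×57.95 = 1,053,072 + 433,504 + 55,552 + 1,981,890 = 3,524,018
volume = 30,900 + 12,400 + 44,800 + 34,200 = 122,300 m³
S = 3,524,018 / 122,300 = 28.8145 ‰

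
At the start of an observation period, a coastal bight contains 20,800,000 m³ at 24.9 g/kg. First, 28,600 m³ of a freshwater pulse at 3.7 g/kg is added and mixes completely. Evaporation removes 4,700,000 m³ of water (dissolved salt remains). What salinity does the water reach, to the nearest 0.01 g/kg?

After mixing: salt = 20,800,000×24.9 + 28,600×3.7 = 518,025,820; volume = 20,828,600 m³
After evaporation: salt unchanged = 518,025,820; volume = 20,828,600 − 4,700,000 = 16,128,600 m³
S = 518,025,820 / 16,128,600 = 32.1185 g/kg

32.12 g/kg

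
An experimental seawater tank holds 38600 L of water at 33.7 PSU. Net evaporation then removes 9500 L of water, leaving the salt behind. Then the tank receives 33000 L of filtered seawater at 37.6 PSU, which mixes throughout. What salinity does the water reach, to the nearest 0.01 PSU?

40.93 PSU

After evaporation: salt = 38,600×33.7 = 1,300,820; volume = 38,600 − 9,500 = 29,100 L
After mixing: salt = 1,300,820 + 33,000×37.6 = 2,541,620; volume = 29,100 + 33,000 = 62,100 L
S = 2,541,620 / 62,100 = 40.9279 PSU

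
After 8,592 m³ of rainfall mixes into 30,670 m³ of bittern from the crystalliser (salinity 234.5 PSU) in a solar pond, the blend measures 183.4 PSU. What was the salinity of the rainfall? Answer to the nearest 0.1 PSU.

1.0 PSU

Salt balance: 30,670×234.5 + 8,592×S = 39,262×183.4
7,192,115 + 8,592·S = 7,200,650.8
S = (7,200,650.8 − 7,192,115) / 8,592 = 0.9935 PSU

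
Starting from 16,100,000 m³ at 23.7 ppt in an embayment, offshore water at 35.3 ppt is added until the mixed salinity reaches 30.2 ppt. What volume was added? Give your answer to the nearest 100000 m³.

20500000 m³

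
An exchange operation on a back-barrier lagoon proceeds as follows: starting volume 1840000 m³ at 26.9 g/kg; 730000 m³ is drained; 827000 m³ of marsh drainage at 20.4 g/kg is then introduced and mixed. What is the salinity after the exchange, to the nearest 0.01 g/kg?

24.12 g/kg

Remaining after removal: 1,110,000 m³ at 26.9 g/kg (salt = 29,859,000)
After addition: salt = 29,859,000 + 827,000×20.4 = 46,729,800; volume = 1,937,000 m³
S = 46,729,800 / 1,937,000 = 24.1248 g/kg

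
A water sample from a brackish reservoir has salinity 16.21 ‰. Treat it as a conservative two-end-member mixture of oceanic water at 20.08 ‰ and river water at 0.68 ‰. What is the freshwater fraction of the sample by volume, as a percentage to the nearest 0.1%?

19.9%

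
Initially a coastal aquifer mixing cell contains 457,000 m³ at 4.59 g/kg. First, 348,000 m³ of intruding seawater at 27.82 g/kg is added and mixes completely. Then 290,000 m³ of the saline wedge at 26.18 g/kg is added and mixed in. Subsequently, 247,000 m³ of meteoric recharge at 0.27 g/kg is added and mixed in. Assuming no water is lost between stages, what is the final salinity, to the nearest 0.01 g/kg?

Weighted by volume,
Initial salt = 457,000×4.59 = 2,097,630
After stage 1: salt = 2,097,630 + 348,000×27.82 = 11,778,990; volume = 805,000 m³; S = 14.632 g/kg
After stage 2: salt = 11,778,990 + 290,000×26.18 = 19,371,190; volume = 1,095,000 m³; S = 17.691 g/kg
After stage 3: salt = 19,371,190 + 247,000×0.27 = 19,437,880; volume = 1,342,000 m³
S = 19,437,880 / 1,342,000 = 14.4843 g/kg

14.48 g/kg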